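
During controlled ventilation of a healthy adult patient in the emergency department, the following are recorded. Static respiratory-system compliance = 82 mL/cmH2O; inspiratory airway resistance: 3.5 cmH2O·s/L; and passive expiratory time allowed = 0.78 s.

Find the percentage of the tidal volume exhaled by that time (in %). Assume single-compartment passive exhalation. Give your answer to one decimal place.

τ = R × C = 3.5 × 82 mL/cmH2O = 3.5 × 0.082 L/cmH2O = 0.287 s.
Passive exhalation: V(t)/V₀ = e^(−t/τ) = e^(−0.78/0.287) = 0.06602.
Fraction exhaled = 1 − 0.06602 = 0.934 → 93.4%.

93.4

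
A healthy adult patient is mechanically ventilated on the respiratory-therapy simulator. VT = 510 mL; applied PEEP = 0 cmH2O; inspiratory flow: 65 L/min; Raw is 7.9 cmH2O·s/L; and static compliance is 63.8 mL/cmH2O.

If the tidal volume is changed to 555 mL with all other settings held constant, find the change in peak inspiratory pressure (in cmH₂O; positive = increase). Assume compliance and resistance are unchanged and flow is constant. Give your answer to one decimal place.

0.7

PIP = Vt/C + R·V̇ + PEEP (constant-flow equation of motion).
Only the elastic term changes: ΔPIP = ΔVt / C = (555 − 510) / 63.8 = 0.7053 cmH2O.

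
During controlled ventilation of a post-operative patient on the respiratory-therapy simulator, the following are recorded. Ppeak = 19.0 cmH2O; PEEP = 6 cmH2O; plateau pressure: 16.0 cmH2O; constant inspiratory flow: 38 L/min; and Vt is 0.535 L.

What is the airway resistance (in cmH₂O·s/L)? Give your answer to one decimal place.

4.7

Flow: 38 L/min ÷ 60 = 0.6333 L/s.
Raw = (PIP − Pplat) / flow = (19.0 − 16.0) / 0.6333 = 3.0 / 0.6333 = 4.737 cmH2O·s/L.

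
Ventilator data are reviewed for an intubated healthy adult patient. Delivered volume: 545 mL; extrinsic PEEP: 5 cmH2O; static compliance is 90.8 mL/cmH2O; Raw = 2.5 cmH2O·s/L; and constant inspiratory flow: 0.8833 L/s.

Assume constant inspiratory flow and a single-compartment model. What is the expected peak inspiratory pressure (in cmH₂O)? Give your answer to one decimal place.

Equation of motion (constant flow): PIP = Vt/C + R·V̇ + PEEP.
PIP = 545/90.8 + 2.5×0.8833 + 5 = 6.002 + 2.208 + 5 = 13.21 cmH2O.

13.2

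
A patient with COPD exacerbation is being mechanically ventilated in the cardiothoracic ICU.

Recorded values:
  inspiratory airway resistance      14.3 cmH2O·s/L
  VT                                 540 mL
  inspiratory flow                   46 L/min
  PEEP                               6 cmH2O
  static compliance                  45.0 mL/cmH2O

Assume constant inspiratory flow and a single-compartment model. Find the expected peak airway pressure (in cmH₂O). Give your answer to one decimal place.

29.0

Flow: 46 L/min ÷ 60 = 0.7667 L/s.
Equation of motion (constant flow): PIP = Vt/C + R·V̇ + PEEP.
PIP = 540/45.0 + 14.3×0.7667 + 6 = 12.0 + 10.964 + 6 = 28.964 cmH2O.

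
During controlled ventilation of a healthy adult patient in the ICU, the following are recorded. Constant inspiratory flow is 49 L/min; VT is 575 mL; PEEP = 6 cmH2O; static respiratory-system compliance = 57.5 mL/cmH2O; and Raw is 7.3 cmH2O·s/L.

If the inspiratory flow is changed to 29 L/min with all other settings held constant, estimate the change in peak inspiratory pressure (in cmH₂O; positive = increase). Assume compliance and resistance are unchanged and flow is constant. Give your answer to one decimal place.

Flow: 49 L/min ÷ 60 = 0.8167 L/s.
New flow: 29 L/min ÷ 60 = 0.4833 L/s.
PIP = Vt/C + R·V̇ + PEEP (constant-flow equation of motion).
Only the resistive term changes: ΔPIP = R × ΔV̇ = 7.3 × (0.4833 − 0.8167) = 7.3 × -0.3334 = -2.434 cmH2O.

-2.4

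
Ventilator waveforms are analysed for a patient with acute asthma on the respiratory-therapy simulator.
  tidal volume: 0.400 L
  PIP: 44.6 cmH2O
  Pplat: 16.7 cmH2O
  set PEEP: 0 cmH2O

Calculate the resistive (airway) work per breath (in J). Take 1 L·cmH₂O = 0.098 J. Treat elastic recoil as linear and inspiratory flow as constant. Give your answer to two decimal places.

With constant inspiratory flow the resistive pressure is constant at PIP − Pplat = 44.6 − 16.7 = 27.9 cmH2O, so resistive work = 27.9 × 0.400 = 11.16 L·cmH2O.
× 0.098 J/(L·cmH2O) → 1.094 J.

1.09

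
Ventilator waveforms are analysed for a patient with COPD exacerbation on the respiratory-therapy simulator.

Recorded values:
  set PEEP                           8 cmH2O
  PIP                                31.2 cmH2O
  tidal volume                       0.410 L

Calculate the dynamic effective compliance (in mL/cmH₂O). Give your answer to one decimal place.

17.7

Dynamic compliance = Vt / (PIP − PEEP) = 410 / (31.2 − 8) = 410 / 23.2 = 17.672 mL/cmH2O.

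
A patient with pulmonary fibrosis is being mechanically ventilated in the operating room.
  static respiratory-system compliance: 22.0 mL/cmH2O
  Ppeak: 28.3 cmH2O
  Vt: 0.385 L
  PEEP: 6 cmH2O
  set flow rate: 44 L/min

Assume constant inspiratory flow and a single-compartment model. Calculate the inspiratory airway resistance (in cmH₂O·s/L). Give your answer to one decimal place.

Flow: 44 L/min ÷ 60 = 0.7333 L/s.
Equation of motion (constant flow): PIP = Vt/C + R·V̇ + PEEP.
R·V̇ = PIP − Vt/C − PEEP = 28.3 − 385/22.0 − 6 = 28.3 − 17.5 − 6 = 4.8 cmH2O.
R = 4.8 / 0.7333 = 6.546 cmH2O·s/L.

6.5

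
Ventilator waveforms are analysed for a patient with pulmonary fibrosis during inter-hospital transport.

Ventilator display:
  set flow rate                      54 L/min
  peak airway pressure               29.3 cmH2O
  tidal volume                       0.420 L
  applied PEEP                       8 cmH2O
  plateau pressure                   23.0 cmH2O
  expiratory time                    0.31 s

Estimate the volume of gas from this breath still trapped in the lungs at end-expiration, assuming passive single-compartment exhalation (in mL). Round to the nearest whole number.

86

Flow: 54 L/min ÷ 60 = 0.9 L/s.
R = (PIP − Pplat)/V̇ = (29.3 − 23.0) / 0.9 = 6.3/0.9 = 7.0 cmH2O·s/L.
C = Vt/(Pplat − PEEP) = 420.0 / (23.0 − 8) = 420.0/15.0 = 28.0 mL/cmH2O.
τ = R × C = 7.0 × 0.028 L/cmH2O = 0.196 s.
Fraction remaining = e^(−Te/τ) = e^(−0.31/0.196) = 0.2056.
Trapped volume = 420.0 × 0.2056 = 86.352 mL.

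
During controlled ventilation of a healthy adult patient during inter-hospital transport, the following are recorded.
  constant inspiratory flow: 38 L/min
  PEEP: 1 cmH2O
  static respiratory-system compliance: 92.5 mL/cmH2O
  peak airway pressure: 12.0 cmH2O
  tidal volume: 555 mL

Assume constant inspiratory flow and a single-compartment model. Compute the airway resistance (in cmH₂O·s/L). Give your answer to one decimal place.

Flow: 38 L/min ÷ 60 = 0.6333 L/s.
Equation of motion (constant flow): PIP = Vt/C + R·V̇ + PEEP.
R·V̇ = PIP − Vt/C − PEEP = 12.0 − 555/92.5 − 1 = 12.0 − 6.0 − 1 = 5.0 cmH2O.
R = 5.0 / 0.6333 = 7.895 cmH2O·s/L.

7.9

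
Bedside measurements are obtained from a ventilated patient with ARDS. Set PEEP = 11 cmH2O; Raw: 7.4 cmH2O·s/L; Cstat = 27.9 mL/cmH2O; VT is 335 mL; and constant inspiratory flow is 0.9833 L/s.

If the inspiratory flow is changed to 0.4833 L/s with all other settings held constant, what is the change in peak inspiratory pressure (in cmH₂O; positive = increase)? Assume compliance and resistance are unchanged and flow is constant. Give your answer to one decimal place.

PIP = Vt/C + R·V̇ + PEEP (constant-flow equation of motion).
Only the resistive term changes: ΔPIP = R × ΔV̇ = 7.4 × (0.4833 − 0.9833) = 7.4 × -0.5 = -3.7 cmH2O.

-3.7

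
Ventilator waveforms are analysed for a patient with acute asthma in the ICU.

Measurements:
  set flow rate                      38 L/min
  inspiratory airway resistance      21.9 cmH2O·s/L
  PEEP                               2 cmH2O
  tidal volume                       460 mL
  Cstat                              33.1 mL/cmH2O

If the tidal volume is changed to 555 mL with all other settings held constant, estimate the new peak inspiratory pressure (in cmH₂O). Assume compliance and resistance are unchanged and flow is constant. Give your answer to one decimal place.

32.6

Flow: 38 L/min ÷ 60 = 0.6333 L/s.
PIP = Vt/C + R·V̇ + PEEP (constant-flow equation of motion).
Only the elastic term changes: ΔPIP = ΔVt / C = (555 − 460) / 33.1 = 2.87 cmH2O.
Original PIP = 460/33.1 + 21.9×0.6333 + 2 = 29.767 cmH2O; new PIP = 29.767 + (2.87) = 32.637 cmH2O.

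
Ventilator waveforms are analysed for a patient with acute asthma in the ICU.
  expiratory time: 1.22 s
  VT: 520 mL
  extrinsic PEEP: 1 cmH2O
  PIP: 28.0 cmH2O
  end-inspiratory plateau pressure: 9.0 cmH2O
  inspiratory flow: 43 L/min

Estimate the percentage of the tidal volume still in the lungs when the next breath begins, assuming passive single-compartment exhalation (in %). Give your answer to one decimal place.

49.3

Flow: 43 L/min ÷ 60 = 0.7167 L/s.
R = (PIP − Pplat)/V̇ = (28.0 − 9.0) / 0.7167 = 19.0/0.7167 = 26.51 cmH2O·s/L.
C = Vt/(Pplat − PEEP) = 520.0 / (9.0 − 1) = 520.0/8.0 = 65.0 mL/cmH2O.
τ = R × C = 26.51 × 0.065 L/cmH2O = 1.723 s.
Fraction remaining at end-expiration = e^(−Te/τ) = e^(−1.22/1.723) = 0.4926 → 49.26%.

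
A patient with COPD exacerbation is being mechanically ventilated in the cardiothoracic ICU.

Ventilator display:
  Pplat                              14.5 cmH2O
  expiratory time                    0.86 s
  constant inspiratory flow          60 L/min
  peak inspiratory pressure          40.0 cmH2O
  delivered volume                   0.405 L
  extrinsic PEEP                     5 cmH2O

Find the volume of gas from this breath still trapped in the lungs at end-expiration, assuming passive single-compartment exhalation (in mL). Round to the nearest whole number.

Flow: 60 L/min ÷ 60 = 1 L/s.
R = (PIP − Pplat)/V̇ = (40.0 − 14.5) / 1 = 25.5/1 = 25.5 cmH2O·s/L.
C = Vt/(Pplat − PEEP) = 405.0 / (14.5 − 5) = 405.0/9.5 = 42.632 mL/cmH2O.
τ = R × C = 25.5 × 0.04263 L/cmH2O = 1.087 s.
Fraction remaining = e^(−Te/τ) = e^(−0.86/1.087) = 0.4533.
Trapped volume = 405.0 × 0.4533 = 183.59 mL.

184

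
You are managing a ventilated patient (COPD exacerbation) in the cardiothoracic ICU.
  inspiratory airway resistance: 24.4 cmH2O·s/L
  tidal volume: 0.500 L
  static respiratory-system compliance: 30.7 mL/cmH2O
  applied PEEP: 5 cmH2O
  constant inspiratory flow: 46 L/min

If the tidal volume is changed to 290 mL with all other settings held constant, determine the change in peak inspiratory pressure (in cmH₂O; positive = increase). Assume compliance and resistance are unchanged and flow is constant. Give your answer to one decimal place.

-6.8

PIP = Vt/C + R·V̇ + PEEP (constant-flow equation of motion).
Only the elastic term changes: ΔPIP = ΔVt / C = (290 − 500) / 30.7 = -6.84 cmH2O.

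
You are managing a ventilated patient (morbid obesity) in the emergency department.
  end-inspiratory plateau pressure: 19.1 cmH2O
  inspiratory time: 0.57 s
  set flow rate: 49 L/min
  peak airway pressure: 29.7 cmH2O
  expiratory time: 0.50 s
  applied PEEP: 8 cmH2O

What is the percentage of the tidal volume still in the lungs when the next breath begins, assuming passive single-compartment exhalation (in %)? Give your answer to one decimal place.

Flow: 49 L/min ÷ 60 = 0.8167 L/s.
Vt = flow × Ti = 0.8167 L/s × 0.57 s × 1000 mL/L = 465.52 mL.
R = (PIP − Pplat)/V̇ = (29.7 − 19.1) / 0.8167 = 10.6/0.8167 = 12.979 cmH2O·s/L.
C = Vt/(Pplat − PEEP) = 465.52 / (19.1 − 8) = 465.52/11.1 = 41.939 mL/cmH2O.
τ = R × C = 12.979 × 0.04194 L/cmH2O = 0.5443 s.
Fraction remaining at end-expiration = e^(−Te/τ) = e^(−0.50/0.5443) = 0.3991 → 39.91%.

39.9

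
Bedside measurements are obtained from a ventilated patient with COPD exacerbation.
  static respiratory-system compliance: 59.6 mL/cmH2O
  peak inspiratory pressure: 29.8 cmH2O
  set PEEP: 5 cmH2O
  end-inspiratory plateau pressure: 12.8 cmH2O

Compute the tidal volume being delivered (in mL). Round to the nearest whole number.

Vt = Cstat × (Pplat − PEEP) = 59.6 × (12.8 − 5) = 59.6 × 7.8 = 464.88 mL.

465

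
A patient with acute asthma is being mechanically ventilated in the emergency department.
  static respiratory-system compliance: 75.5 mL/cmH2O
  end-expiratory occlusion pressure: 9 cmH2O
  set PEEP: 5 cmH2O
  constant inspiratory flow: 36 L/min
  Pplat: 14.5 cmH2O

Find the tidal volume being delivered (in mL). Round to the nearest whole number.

415

End-expiratory occlusion gives total PEEP = 9 cmH2O (intrinsic PEEP = 9 − 5 = 4). Use total PEEP for the elastic gradient.
Vt = Cstat × (Pplat − PEEPtotal) = 75.5 × (14.5 − 9) = 75.5 × 5.5 = 415.25 mL.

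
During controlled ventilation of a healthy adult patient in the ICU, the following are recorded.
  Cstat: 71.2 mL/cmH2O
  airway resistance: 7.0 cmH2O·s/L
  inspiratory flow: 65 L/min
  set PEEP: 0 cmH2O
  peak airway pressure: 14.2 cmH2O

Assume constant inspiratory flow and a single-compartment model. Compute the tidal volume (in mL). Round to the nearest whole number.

471

Flow: 65 L/min ÷ 60 = 1.0833 L/s.
Equation of motion (constant flow): PIP = Vt/C + R·V̇ + PEEP.
Vt/C = PIP − R·V̇ − PEEP = 14.2 − 7.583 − 0 = 6.617 cmH2O.
Vt = C × 6.617 = 71.2 × 6.617 = 471.13 mL.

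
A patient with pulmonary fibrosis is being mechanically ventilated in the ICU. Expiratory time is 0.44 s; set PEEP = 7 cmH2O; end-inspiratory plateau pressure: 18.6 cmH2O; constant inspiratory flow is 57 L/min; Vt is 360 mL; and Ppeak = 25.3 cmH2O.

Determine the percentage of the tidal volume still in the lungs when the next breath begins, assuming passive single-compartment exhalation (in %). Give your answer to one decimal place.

Flow: 57 L/min ÷ 60 = 0.95 L/s.
R = (PIP − Pplat)/V̇ = (25.3 − 18.6) / 0.95 = 6.7/0.95 = 7.053 cmH2O·s/L.
C = Vt/(Pplat − PEEP) = 360.0 / (18.6 − 7) = 360.0/11.6 = 31.034 mL/cmH2O.
τ = R × C = 7.053 × 0.03103 L/cmH2O = 0.2189 s.
Fraction remaining at end-expiration = e^(−Te/τ) = e^(−0.44/0.2189) = 0.134 → 13.4%.

13.4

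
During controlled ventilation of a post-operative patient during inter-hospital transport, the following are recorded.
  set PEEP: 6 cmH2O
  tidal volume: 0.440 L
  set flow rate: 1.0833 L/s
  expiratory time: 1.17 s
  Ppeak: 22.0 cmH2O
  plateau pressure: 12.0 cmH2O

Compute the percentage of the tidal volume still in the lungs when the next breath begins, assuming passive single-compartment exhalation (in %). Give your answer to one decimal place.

R = (PIP − Pplat)/V̇ = (22.0 − 12.0) / 1.0833 = 10.0/1.0833 = 9.231 cmH2O·s/L.
C = Vt/(Pplat − PEEP) = 440.0 / (12.0 − 6) = 440.0/6.0 = 73.333 mL/cmH2O.
τ = R × C = 9.231 × 0.07333 L/cmH2O = 0.6769 s.
Fraction remaining at end-expiration = e^(−Te/τ) = e^(−1.17/0.6769) = 0.1776 → 17.76%.

17.8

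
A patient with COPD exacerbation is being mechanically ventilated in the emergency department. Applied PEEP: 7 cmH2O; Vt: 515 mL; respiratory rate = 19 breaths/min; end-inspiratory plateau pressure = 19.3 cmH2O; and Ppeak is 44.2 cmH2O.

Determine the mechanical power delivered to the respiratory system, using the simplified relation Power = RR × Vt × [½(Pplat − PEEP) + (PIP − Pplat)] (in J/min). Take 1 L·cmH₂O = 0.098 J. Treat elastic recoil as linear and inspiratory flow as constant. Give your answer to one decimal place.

Per-breath work = Vt × [½(Pplat−PEEP) + (PIP−Pplat)] = 0.515 × [0.5×12.3 + 24.9] = 0.515 × 31.05 = 15.991 L·cmH2O.
Power = 19 × 15.991 = 303.83 L·cmH2O/min.
× 0.098 J/(L·cmH2O) → 29.775 J/min.

29.8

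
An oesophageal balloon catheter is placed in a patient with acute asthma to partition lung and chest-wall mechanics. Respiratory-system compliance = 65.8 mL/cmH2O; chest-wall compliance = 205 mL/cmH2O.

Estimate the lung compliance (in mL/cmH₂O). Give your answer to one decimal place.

1/CL = 1/Crs − 1/Ccw.
1/CL = 1/65.8 − 1/205 = 0.01032.
CL = 96.899 mL/cmH2O.

96.9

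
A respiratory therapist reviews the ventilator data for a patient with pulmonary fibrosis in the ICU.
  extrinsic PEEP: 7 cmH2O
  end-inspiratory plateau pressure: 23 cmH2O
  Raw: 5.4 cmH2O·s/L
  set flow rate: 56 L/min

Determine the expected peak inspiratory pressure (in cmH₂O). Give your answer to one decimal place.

28.0

Flow: 56 L/min ÷ 60 = 0.9333 L/s.
PIP = Pplat + Raw × flow = 23 + 5.4 × 0.9333 = 23 + 5.04 = 28.04 cmH2O.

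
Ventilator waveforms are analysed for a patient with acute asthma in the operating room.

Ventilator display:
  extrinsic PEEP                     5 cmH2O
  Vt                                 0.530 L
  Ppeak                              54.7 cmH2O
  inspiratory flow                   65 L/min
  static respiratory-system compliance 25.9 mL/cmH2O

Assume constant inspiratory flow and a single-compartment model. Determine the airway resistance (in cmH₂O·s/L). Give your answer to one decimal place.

Flow: 65 L/min ÷ 60 = 1.0833 L/s.
Equation of motion (constant flow): PIP = Vt/C + R·V̇ + PEEP.
R·V̇ = PIP − Vt/C − PEEP = 54.7 − 530/25.9 − 5 = 54.7 − 20.463 − 5 = 29.237 cmH2O.
R = 29.237 / 1.0833 = 26.989 cmH2O·s/L.

27.0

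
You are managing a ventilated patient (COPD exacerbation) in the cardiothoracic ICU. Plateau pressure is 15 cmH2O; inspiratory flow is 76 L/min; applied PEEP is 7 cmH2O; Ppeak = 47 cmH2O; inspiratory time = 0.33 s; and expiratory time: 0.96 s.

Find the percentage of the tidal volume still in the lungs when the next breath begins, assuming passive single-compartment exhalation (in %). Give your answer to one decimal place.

Flow: 76 L/min ÷ 60 = 1.2667 L/s.
Vt = flow × Ti = 1.2667 L/s × 0.33 s × 1000 mL/L = 418.01 mL.
R = (PIP − Pplat)/V̇ = (47 − 15) / 1.2667 = 32.0/1.2667 = 25.262 cmH2O·s/L.
C = Vt/(Pplat − PEEP) = 418.01 / (15 − 7) = 418.01/8.0 = 52.251 mL/cmH2O.
τ = R × C = 25.262 × 0.05225 L/cmH2O = 1.32 s.
Fraction remaining at end-expiration = e^(−Te/τ) = e^(−0.96/1.32) = 0.4832 → 48.32%.

48.3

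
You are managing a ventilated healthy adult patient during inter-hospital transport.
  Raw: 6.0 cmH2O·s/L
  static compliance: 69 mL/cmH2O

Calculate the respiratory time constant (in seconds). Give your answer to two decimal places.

0.41

τ = R × C = 6.0 × 69 mL/cmH2O = 6.0 × 0.069 L/cmH2O = 0.414 s.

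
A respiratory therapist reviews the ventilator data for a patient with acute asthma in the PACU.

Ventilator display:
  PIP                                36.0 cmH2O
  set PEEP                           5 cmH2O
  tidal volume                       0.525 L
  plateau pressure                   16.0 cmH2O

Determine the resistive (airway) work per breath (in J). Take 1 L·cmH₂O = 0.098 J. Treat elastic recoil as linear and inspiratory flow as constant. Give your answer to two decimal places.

1.03

With constant inspiratory flow the resistive pressure is constant at PIP − Pplat = 36.0 − 16.0 = 20.0 cmH2O, so resistive work = 20.0 × 0.525 = 10.5 L·cmH2O.
× 0.098 J/(L·cmH2O) → 1.029 J.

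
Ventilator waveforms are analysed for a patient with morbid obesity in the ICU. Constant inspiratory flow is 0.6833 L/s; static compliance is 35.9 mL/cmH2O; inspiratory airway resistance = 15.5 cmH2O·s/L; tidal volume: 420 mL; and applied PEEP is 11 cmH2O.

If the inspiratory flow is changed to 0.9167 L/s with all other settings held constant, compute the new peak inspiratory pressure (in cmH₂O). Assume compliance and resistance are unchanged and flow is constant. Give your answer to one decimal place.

36.9

PIP = Vt/C + R·V̇ + PEEP (constant-flow equation of motion).
Only the resistive term changes: ΔPIP = R × ΔV̇ = 15.5 × (0.9167 − 0.6833) = 15.5 × 0.2334 = 3.618 cmH2O.
Original PIP = 420/35.9 + 15.5×0.6833 + 11 = 33.29 cmH2O; new PIP = 33.29 + (3.618) = 36.908 cmH2O.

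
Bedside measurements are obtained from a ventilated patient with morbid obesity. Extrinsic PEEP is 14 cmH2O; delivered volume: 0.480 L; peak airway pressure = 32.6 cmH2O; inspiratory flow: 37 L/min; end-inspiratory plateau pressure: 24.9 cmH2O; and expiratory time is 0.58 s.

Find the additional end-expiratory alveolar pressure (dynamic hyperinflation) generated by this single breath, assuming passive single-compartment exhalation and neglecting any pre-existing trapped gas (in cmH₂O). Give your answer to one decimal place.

Flow: 37 L/min ÷ 60 = 0.6167 L/s.
R = (PIP − Pplat)/V̇ = (32.6 − 24.9) / 0.6167 = 7.7/0.6167 = 12.486 cmH2O·s/L.
C = Vt/(Pplat − PEEP) = 480.0 / (24.9 − 14) = 480.0/10.9 = 44.037 mL/cmH2O.
τ = R × C = 12.486 × 0.04404 L/cmH2O = 0.5499 s.
Fraction remaining = e^(−Te/τ) = e^(−0.58/0.5499) = 0.3483; trapped volume = 480.0 × 0.3483 = 167.18 mL.
Additional alveolar pressure from trapping ≈ V_trapped / C = 167.18 / 44.037 = 3.796 cmH2O.

3.8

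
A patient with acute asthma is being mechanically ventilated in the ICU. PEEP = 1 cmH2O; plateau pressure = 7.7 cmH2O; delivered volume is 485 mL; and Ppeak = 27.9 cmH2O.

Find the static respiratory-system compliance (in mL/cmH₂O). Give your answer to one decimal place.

72.4

Cstat = Vt / (Pplat − PEEP) = 485 / (7.7 − 1) = 485 / 6.7 = 72.388 mL/cmH2O.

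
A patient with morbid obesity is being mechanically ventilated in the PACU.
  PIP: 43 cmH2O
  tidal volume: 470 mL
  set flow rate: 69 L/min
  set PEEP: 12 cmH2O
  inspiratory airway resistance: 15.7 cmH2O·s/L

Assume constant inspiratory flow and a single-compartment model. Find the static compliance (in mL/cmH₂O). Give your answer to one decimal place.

36.3

Flow: 69 L/min ÷ 60 = 1.15 L/s.
Equation of motion (constant flow): PIP = Vt/C + R·V̇ + PEEP.
Vt/C = PIP − R·V̇ − PEEP = 43 − 15.7×1.15 − 12 = 43 − 18.055 − 12 = 12.945 cmH2O.
C = Vt / 12.945 = 470 / 12.945 = 36.307 mL/cmH2O.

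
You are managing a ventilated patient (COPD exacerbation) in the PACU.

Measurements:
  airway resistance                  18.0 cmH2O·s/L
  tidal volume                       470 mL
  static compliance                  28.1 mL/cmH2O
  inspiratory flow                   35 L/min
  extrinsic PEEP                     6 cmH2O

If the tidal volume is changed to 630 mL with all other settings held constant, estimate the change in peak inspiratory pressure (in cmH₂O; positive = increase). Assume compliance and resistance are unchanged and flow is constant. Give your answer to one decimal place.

PIP = Vt/C + R·V̇ + PEEP (constant-flow equation of motion).
Only the elastic term changes: ΔPIP = ΔVt / C = (630 − 470) / 28.1 = 5.694 cmH2O.

5.7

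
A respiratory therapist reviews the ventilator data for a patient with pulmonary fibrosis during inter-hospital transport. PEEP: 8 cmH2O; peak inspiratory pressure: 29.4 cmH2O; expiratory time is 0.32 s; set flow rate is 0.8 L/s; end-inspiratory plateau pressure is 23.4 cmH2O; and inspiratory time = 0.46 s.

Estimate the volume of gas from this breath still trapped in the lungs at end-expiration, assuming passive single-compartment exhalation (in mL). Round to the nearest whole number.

62

Vt = flow × Ti = 0.8 L/s × 0.46 s × 1000 mL/L = 368.0 mL.
R = (PIP − Pplat)/V̇ = (29.4 − 23.4) / 0.8 = 6.0/0.8 = 7.5 cmH2O·s/L.
C = Vt/(Pplat − PEEP) = 368.0 / (23.4 − 8) = 368.0/15.4 = 23.896 mL/cmH2O.
τ = R × C = 7.5 × 0.0239 L/cmH2O = 0.1793 s.
Fraction remaining = e^(−Te/τ) = e^(−0.32/0.1793) = 0.1678.
Trapped volume = 368.0 × 0.1678 = 61.75 mL.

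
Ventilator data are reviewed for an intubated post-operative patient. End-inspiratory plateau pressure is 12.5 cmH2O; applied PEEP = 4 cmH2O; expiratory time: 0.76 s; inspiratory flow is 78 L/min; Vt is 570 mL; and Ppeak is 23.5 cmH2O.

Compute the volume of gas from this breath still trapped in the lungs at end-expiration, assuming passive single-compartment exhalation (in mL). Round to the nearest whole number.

149

Flow: 78 L/min ÷ 60 = 1.3 L/s.
R = (PIP − Pplat)/V̇ = (23.5 − 12.5) / 1.3 = 11.0/1.3 = 8.462 cmH2O·s/L.
C = Vt/(Pplat − PEEP) = 570.0 / (12.5 − 4) = 570.0/8.5 = 67.059 mL/cmH2O.
τ = R × C = 8.462 × 0.06706 L/cmH2O = 0.5675 s.
Fraction remaining = e^(−Te/τ) = e^(−0.76/0.5675) = 0.2621.
Trapped volume = 570.0 × 0.2621 = 149.4 mL.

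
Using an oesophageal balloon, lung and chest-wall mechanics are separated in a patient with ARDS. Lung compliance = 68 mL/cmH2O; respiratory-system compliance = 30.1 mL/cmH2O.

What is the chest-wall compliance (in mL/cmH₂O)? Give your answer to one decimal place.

1/Ccw = 1/Crs − 1/CL.
1/Ccw = 1/30.1 − 1/68 = 0.01852.
Ccw = 53.996 mL/cmH2O.

54.0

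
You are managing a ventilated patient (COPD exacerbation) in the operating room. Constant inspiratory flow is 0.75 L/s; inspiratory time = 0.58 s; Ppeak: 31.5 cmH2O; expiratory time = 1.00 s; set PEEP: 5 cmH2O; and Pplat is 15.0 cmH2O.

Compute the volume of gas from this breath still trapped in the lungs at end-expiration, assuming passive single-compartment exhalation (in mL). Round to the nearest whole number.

153

Vt = flow × Ti = 0.75 L/s × 0.58 s × 1000 mL/L = 435.0 mL.
R = (PIP − Pplat)/V̇ = (31.5 − 15.0) / 0.75 = 16.5/0.75 = 22.0 cmH2O·s/L.
C = Vt/(Pplat − PEEP) = 435.0 / (15.0 − 5) = 435.0/10.0 = 43.5 mL/cmH2O.
τ = R × C = 22.0 × 0.0435 L/cmH2O = 0.957 s.
Fraction remaining = e^(−Te/τ) = e^(−1.00/0.957) = 0.3517.
Trapped volume = 435.0 × 0.3517 = 152.99 mL.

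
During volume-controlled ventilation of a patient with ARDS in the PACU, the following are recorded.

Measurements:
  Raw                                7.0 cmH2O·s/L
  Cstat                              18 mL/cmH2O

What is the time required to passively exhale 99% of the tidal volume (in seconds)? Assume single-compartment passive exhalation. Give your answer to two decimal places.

0.58

τ = R × C = 7.0 × 18 mL/cmH2O = 7.0 × 0.018 L/cmH2O = 0.126 s.
Exhaled fraction f = 1 − e^(−t/τ) → t = −τ·ln(1 − f) = −0.126·ln(0.01) = 0.5803 s.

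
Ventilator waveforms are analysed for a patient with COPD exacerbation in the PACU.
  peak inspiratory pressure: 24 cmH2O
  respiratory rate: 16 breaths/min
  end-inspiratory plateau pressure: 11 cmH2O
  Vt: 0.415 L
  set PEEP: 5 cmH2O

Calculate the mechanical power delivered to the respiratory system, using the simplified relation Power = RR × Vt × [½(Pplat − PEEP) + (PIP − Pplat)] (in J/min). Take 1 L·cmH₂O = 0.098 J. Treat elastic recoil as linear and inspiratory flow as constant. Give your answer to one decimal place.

10.4

Per-breath work = Vt × [½(Pplat−PEEP) + (PIP−Pplat)] = 0.415 × [0.5×6.0 + 13.0] = 0.415 × 16.0 = 6.64 L·cmH2O.
Power = 16 × 6.64 = 106.24 L·cmH2O/min.
× 0.098 J/(L·cmH2O) → 10.412 J/min.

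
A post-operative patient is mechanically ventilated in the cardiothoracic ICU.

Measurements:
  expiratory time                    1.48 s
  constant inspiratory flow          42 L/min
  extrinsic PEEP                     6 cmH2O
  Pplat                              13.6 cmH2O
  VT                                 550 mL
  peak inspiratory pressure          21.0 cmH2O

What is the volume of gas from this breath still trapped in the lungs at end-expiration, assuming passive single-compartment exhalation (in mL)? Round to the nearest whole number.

Flow: 42 L/min ÷ 60 = 0.7 L/s.
R = (PIP − Pplat)/V̇ = (21.0 − 13.6) / 0.7 = 7.4/0.7 = 10.571 cmH2O·s/L.
C = Vt/(Pplat − PEEP) = 550.0 / (13.6 − 6) = 550.0/7.6 = 72.368 mL/cmH2O.
τ = R × C = 10.571 × 0.07237 L/cmH2O = 0.765 s.
Fraction remaining = e^(−Te/τ) = e^(−1.48/0.765) = 0.1445.
Trapped volume = 550.0 × 0.1445 = 79.475 mL.

79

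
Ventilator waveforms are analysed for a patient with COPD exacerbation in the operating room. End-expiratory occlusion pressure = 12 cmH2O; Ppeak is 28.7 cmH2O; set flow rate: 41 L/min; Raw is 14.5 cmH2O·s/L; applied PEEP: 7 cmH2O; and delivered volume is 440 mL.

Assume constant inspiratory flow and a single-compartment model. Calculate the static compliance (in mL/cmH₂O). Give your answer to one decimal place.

64.8

Flow: 41 L/min ÷ 60 = 0.6833 L/s.
Total PEEP = 12 cmH2O (set 7 + intrinsic 5); this is the baseline alveolar pressure.
Equation of motion (constant flow): PIP = Vt/C + R·V̇ + PEEP.
Vt/C = PIP − R·V̇ − PEEP = 28.7 − 14.5×0.6833 − 12 = 28.7 − 9.908 − 12 = 6.792 cmH2O.
C = Vt / 6.792 = 440 / 6.792 = 64.782 mL/cmH2O.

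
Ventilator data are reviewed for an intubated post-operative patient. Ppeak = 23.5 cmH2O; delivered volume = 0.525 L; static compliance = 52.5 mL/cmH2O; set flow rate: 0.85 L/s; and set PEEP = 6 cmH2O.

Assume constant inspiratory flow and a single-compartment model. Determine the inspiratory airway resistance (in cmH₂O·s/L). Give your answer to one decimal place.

8.8

Equation of motion (constant flow): PIP = Vt/C + R·V̇ + PEEP.
R·V̇ = PIP − Vt/C − PEEP = 23.5 − 525/52.5 − 6 = 23.5 − 10.0 − 6 = 7.5 cmH2O.
R = 7.5 / 0.85 = 8.824 cmH2O·s/L.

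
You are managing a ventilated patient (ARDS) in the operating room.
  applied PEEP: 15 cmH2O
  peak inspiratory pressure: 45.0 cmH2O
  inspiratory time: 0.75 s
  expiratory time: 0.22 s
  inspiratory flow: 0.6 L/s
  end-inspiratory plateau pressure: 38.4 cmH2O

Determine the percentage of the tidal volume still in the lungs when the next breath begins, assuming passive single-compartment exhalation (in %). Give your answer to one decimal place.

35.3

Vt = flow × Ti = 0.6 L/s × 0.75 s × 1000 mL/L = 450.0 mL.
R = (PIP − Pplat)/V̇ = (45.0 − 38.4) / 0.6 = 6.6/0.6 = 11.0 cmH2O·s/L.
C = Vt/(Pplat − PEEP) = 450.0 / (38.4 − 15) = 450.0/23.4 = 19.231 mL/cmH2O.
τ = R × C = 11.0 × 0.01923 L/cmH2O = 0.2115 s.
Fraction remaining at end-expiration = e^(−Te/τ) = e^(−0.22/0.2115) = 0.3534 → 35.34%.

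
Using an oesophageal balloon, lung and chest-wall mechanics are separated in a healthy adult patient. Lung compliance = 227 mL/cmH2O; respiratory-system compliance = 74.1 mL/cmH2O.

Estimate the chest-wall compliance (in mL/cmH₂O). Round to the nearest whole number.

110

1/Ccw = 1/Crs − 1/CL.
1/Ccw = 1/74.1 − 1/227 = 0.00909.
Ccw = 110.01 mL/cmH2O.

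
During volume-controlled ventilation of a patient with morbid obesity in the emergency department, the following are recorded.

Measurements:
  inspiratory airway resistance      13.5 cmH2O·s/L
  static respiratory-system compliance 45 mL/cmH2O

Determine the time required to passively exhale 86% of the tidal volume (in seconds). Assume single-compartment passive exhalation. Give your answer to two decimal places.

τ = R × C = 13.5 × 45 mL/cmH2O = 13.5 × 0.045 L/cmH2O = 0.6075 s.
Exhaled fraction f = 1 − e^(−t/τ) → t = −τ·ln(1 − f) = −0.6075·ln(0.14) = 1.194 s.

1.19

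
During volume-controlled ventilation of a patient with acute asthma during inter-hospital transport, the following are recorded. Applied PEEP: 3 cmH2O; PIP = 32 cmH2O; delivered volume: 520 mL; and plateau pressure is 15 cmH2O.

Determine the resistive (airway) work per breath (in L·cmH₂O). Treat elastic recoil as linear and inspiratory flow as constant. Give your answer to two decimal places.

With constant inspiratory flow the resistive pressure is constant at PIP − Pplat = 32 − 15 = 17.0 cmH2O, so resistive work = 17.0 × 0.520 = 8.84 L·cmH2O.

8.84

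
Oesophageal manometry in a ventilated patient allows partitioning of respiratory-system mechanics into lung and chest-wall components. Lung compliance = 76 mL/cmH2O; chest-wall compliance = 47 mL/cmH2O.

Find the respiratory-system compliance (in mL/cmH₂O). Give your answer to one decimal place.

Lung and chest wall are elastances in series: 1/Crs = 1/CL + 1/Ccw.
1/Crs = 1/76 + 1/47 = 0.03443.
Crs = 29.044 mL/cmH2O.

29.0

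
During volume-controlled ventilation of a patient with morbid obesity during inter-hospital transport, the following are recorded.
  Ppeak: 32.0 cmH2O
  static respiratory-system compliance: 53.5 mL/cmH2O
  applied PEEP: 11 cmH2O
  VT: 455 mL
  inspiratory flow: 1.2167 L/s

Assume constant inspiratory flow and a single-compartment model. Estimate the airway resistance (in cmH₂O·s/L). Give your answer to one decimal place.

Equation of motion (constant flow): PIP = Vt/C + R·V̇ + PEEP.
R·V̇ = PIP − Vt/C − PEEP = 32.0 − 455/53.5 − 11 = 32.0 − 8.505 − 11 = 12.495 cmH2O.
R = 12.495 / 1.2167 = 10.27 cmH2O·s/L.

10.3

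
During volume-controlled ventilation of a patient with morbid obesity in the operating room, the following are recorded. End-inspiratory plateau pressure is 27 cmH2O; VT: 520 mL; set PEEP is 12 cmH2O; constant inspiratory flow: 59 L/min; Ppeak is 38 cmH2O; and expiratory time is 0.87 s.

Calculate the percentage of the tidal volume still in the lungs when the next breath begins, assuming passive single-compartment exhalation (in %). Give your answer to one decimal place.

10.6

Flow: 59 L/min ÷ 60 = 0.9833 L/s.
R = (PIP − Pplat)/V̇ = (38 − 27) / 0.9833 = 11.0/0.9833 = 11.187 cmH2O·s/L.
C = Vt/(Pplat − PEEP) = 520.0 / (27 − 12) = 520.0/15.0 = 34.667 mL/cmH2O.
τ = R × C = 11.187 × 0.03467 L/cmH2O = 0.3879 s.
Fraction remaining at end-expiration = e^(−Te/τ) = e^(−0.87/0.3879) = 0.1062 → 10.62%.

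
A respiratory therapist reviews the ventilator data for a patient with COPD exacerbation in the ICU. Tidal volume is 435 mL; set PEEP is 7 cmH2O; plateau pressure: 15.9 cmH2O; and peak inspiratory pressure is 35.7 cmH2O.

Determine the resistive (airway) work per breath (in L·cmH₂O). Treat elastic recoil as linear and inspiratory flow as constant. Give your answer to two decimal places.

8.61

With constant inspiratory flow the resistive pressure is constant at PIP − Pplat = 35.7 − 15.9 = 19.8 cmH2O, so resistive work = 19.8 × 0.435 = 8.613 L·cmH2O.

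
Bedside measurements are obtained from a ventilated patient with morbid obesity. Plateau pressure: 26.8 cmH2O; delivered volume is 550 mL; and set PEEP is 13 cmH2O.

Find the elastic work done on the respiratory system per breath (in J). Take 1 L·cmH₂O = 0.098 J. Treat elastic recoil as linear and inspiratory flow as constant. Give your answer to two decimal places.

0.37

Elastic work ≈ ½ × (Pplat − PEEP) × Vt = 0.5 × (26.8 − 13) × 0.550 L = 0.5 × 13.8 × 0.550 = 3.795 L·cmH2O.
× 0.098 J/(L·cmH2O) → 0.3719 J.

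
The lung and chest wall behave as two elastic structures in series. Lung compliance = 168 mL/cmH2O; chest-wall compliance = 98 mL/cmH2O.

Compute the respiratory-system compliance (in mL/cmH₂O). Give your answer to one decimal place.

61.9

Lung and chest wall are elastances in series: 1/Crs = 1/CL + 1/Ccw.
1/Crs = 1/168 + 1/98 = 0.01616.
Crs = 61.881 mL/cmH2O.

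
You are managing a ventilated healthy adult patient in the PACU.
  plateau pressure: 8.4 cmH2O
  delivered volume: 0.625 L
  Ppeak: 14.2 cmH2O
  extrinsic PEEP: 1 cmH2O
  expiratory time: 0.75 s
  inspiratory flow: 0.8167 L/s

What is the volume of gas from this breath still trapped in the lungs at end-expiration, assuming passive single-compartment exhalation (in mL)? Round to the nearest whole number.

R = (PIP − Pplat)/V̇ = (14.2 − 8.4) / 0.8167 = 5.8/0.8167 = 7.102 cmH2O·s/L.
C = Vt/(Pplat − PEEP) = 625.0 / (8.4 − 1) = 625.0/7.4 = 84.459 mL/cmH2O.
τ = R × C = 7.102 × 0.08446 L/cmH2O = 0.5998 s.
Fraction remaining = e^(−Te/τ) = e^(−0.75/0.5998) = 0.2864.
Trapped volume = 625.0 × 0.2864 = 179.0 mL.

179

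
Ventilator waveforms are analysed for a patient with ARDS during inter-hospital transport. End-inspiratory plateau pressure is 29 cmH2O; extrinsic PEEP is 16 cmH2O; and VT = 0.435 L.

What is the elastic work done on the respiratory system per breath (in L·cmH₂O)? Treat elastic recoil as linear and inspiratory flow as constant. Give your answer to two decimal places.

2.83

Elastic work ≈ ½ × (Pplat − PEEP) × Vt = 0.5 × (29 − 16) × 0.435 L = 0.5 × 13.0 × 0.435 = 2.828 L·cmH2O.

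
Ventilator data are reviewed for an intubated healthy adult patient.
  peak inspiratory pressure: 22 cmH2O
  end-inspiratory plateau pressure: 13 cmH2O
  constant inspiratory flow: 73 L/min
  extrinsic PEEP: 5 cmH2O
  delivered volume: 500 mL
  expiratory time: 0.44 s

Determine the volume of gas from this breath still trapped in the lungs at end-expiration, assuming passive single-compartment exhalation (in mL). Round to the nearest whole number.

Flow: 73 L/min ÷ 60 = 1.2167 L/s.
R = (PIP − Pplat)/V̇ = (22 − 13) / 1.2167 = 9.0/1.2167 = 7.397 cmH2O·s/L.
C = Vt/(Pplat − PEEP) = 500.0 / (13 − 5) = 500.0/8.0 = 62.5 mL/cmH2O.
τ = R × C = 7.397 × 0.0625 L/cmH2O = 0.4623 s.
Fraction remaining = e^(−Te/τ) = e^(−0.44/0.4623) = 0.3861.
Trapped volume = 500.0 × 0.3861 = 193.05 mL.

193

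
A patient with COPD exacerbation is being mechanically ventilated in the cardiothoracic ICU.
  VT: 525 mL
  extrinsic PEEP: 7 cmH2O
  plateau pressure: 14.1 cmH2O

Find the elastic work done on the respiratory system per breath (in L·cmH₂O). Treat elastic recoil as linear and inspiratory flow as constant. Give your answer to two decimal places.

Elastic work ≈ ½ × (Pplat − PEEP) × Vt = 0.5 × (14.1 − 7) × 0.525 L = 0.5 × 7.1 × 0.525 = 1.864 L·cmH2O.

1.86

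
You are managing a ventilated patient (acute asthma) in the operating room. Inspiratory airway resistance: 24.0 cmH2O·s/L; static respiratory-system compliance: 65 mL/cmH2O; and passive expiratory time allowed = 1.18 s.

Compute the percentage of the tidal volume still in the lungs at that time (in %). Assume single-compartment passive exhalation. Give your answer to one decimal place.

τ = R × C = 24.0 × 65 mL/cmH2O = 24.0 × 0.065 L/cmH2O = 1.56 s.
Passive exhalation: V(t)/V₀ = e^(−t/τ) = e^(−1.18/1.56) = 0.4693.
Fraction remaining = 0.4693 → 46.93%.

46.9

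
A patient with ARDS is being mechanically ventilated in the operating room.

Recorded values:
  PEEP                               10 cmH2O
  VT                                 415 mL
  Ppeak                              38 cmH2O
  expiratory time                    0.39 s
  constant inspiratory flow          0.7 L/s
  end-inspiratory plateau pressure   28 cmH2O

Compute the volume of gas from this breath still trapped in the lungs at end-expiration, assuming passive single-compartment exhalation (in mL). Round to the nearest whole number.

R = (PIP − Pplat)/V̇ = (38 − 28) / 0.7 = 10.0/0.7 = 14.286 cmH2O·s/L.
C = Vt/(Pplat − PEEP) = 415.0 / (28 − 10) = 415.0/18.0 = 23.056 mL/cmH2O.
τ = R × C = 14.286 × 0.02306 L/cmH2O = 0.3294 s.
Fraction remaining = e^(−Te/τ) = e^(−0.39/0.3294) = 0.3061.
Trapped volume = 415.0 × 0.3061 = 127.03 mL.

127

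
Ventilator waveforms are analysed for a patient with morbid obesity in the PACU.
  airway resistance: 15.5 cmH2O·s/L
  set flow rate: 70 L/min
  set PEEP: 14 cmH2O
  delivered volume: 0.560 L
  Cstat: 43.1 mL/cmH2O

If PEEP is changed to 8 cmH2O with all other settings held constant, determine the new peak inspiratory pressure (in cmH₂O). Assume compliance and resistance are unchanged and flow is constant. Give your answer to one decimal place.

Flow: 70 L/min ÷ 60 = 1.1667 L/s.
PIP = Vt/C + R·V̇ + PEEP (constant-flow equation of motion).
Only the baseline term changes: ΔPIP = ΔPEEP = 8 − 14 = -6.0 cmH2O.
Original PIP = 560/43.1 + 15.5×1.1667 + 14 = 45.077 cmH2O; new PIP = 45.077 + (-6.0) = 39.077 cmH2O.

39.1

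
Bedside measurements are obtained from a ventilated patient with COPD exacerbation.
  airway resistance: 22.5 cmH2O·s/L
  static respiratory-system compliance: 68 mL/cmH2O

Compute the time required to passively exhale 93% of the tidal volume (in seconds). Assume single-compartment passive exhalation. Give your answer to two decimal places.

τ = R × C = 22.5 × 68 mL/cmH2O = 22.5 × 0.068 L/cmH2O = 1.53 s.
Exhaled fraction f = 1 − e^(−t/τ) → t = −τ·ln(1 − f) = −1.53·ln(0.07) = 4.069 s.

4.07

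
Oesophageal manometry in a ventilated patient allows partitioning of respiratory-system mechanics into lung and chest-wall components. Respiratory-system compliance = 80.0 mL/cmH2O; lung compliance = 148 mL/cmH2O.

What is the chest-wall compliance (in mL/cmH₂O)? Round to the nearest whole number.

1/Ccw = 1/Crs − 1/CL.
1/Ccw = 1/80.0 − 1/148 = 0.005743.
Ccw = 174.13 mL/cmH2O.

174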